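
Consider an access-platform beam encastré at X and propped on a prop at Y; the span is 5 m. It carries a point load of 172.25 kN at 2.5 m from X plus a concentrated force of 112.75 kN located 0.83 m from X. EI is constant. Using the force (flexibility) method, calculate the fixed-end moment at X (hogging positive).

Take the reaction at Y as the redundant and release it; the primary structure is a cantilever fixed at X.
Downward deflection at the released point Y due to the loads:
  point load 172.25 at a = 2.5: Pa²(3L − a)/(6EI) = 2243/EI
  point load 112.75 at a = 0.83: Pa²(3L − a)/(6EI) = 183.4/EI
  δ_0 = 2426/EI
Tip deflection under a unit load at Y: L³/(3EI) = 41.67/EI.
The prop prevents deflection at Y: R_Y = δ_0/δ_{YY} = 2426/41.67 = 58.23 kN.
Moment equilibrium about X: M_X = Σ(load moments about X) − R_Y·L = 524.2 − 58.23×5 = 233.1 kN·m.

M_X = 233.1 kN·m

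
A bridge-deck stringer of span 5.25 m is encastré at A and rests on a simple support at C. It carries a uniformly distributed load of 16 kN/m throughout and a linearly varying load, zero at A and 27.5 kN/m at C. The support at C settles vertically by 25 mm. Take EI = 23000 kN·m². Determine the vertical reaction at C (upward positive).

R_C = 59.28 kN

Remove the prop at C; the released (primary) structure is a cantilever built in at A.
Deflection at C on the released cantilever, summing each load's contribution:
  UDL 16: wL⁴/(8EI) = 1519/EI
  triangular load, peak 27.5 at the free end: 11w₀L⁴/(120EI) = 1915/EI
  δ_0 = 3434/EI
Tip deflection under a unit load at C: L³/(3EI) = 48.23/EI.
With EI = 23000 kN·m²: δ_0 = 0.14932 m and δ_{CC} = 0.002097 m/kN.
Compatibility — the beam at C must follow the support down by 0.025 m: δ_0 − R_C·δ_{CC} = 0.025, so R_C = (0.14932 − 0.025)/0.002097 = 59.28 kN.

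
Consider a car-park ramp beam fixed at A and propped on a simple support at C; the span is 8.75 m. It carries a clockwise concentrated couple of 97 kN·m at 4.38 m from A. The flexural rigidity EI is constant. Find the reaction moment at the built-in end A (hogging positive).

Choose R_C as the redundant. The primary structure is the cantilever fixed at A.
Primary-structure tip deflection at C by superposition:
  clockwise couple 97 at a = 4.38: M₀a(2L − a)/(2EI) = 2787/EI
Tip deflection under a unit load at C: L³/(3EI) = 223.3/EI.
The prop prevents deflection at C: R_C = δ_0/δ_{CC} = 2787/223.3 = 12.48 kN.
Moment equilibrium about A: M_A = Σ(load moments about A) − R_C·L = 97 − 12.48×8.75 = -12.21 kN·m.

M_A = -12.21 kN·m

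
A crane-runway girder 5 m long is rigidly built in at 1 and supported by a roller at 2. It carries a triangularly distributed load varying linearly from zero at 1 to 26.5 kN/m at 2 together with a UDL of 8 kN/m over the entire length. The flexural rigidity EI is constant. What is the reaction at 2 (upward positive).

Choose R_2 as the redundant. The primary structure is the cantilever fixed at 1.
Downward deflection at the released point 2 due to the loads:
  triangular load, peak 26.5 at the free end: 11w₀L⁴/(120EI) = 1518/EI
  UDL 8: wL⁴/(8EI) = 625/EI
  δ_0 = 2143/EI
Flexibility coefficient — unit upward force at 2: δ_{22} = L³/(3EI) = 41.67/EI.
Compatibility at 2: δ_0 − R_2·δ_{22} = 0, so R_2 = 2143/41.67 = 51.44 kN.

R_2 = 51.44 kN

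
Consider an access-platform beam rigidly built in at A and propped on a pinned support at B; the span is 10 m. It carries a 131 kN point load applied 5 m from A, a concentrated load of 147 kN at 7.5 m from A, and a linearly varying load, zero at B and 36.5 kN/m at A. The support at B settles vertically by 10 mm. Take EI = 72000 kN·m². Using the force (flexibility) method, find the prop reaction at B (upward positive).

R_B = 168.3 kN

Release the roller at B. Primary structure: cantilever fixed at A.
Downward deflection at the released point B due to the loads:
  point load 131 at a = 5: Pa²(3L − a)/(6EI) = 13646/EI
  point load 147 at a = 7.5: Pa²(3L − a)/(6EI) = 31008/EI
  triangular load, peak 36.5 at the fixed end: w₀L⁴/(30EI) = 12167/EI
  δ_0 = 56820/EI
Flexibility coefficient — unit upward force at B: δ_{BB} = L³/(3EI) = 333.3/EI.
With EI = 72000 kN·m²: δ_0 = 0.78917 m and δ_{BB} = 0.00463 m/kN.
Compatibility — the beam at B must follow the support down by 0.01 m: δ_0 − R_B·δ_{BB} = 0.01, so R_B = (0.78917 − 0.01)/0.00463 = 168.3 kN.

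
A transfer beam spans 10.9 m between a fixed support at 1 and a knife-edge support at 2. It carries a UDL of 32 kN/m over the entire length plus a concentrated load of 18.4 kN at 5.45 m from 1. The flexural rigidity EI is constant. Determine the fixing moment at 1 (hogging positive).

Take the reaction at 2 as the redundant and release it; the primary structure is a cantilever fixed at 1.
Primary-structure tip deflection at 2 by superposition:
  UDL 32: wL⁴/(8EI) = 56463/EI
  point load 18.4 at a = 5.45: Pa²(3L − a)/(6EI) = 2482/EI
  δ_0 = 58945/EI
Flexibility coefficient — unit upward force at 2: δ_{22} = L³/(3EI) = 431.7/EI.
The prop prevents deflection at 2: R_2 = δ_0/δ_{22} = 58945/431.7 = 136.6 kN.
Moment equilibrium about 1: M_1 = Σ(load moments about 1) − R_2·L = 2001 − 136.6×10.9 = 512.8 kN·m.

M_1 = 512.8 kN·m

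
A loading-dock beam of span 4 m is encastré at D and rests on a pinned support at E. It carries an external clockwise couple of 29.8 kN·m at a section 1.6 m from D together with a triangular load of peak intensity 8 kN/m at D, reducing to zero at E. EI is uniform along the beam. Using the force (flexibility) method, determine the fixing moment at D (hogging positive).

Take the reaction at E as the redundant and release it; the primary structure is a cantilever fixed at D.
Downward deflection at the released point E due to the loads:
  clockwise couple 29.8 at a = 1.6: M₀a(2L − a)/(2EI) = 152.6/EI
  triangular load, peak 8 at the fixed end: w₀L⁴/(30EI) = 68.27/EI
  δ_0 = 220.8/EI
Tip deflection under a unit load at E: L³/(3EI) = 21.33/EI.
Compatibility at E: δ_0 − R_E·δ_{EE} = 0, so R_E = 220.8/21.33 = 10.35 kN.
Moment equilibrium about D: M_D = Σ(load moments about D) − R_E·L = 51.13 − 10.35×4 = 9.725 kN·m.

M_D = 9.725 kN·m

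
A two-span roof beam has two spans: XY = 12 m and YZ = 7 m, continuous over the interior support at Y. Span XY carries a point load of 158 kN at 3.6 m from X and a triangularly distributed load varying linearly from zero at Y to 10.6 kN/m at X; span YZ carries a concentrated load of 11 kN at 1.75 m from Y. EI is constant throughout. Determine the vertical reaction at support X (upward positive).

R_X = 134.3 kN

Release continuity at Y by inserting a hinge; the redundant is the internal moment M_Y. The primary structure is two simply-supported spans XY and YZ.
Discontinuity in slope at Y on the released structure — sum the simple-span end rotations:
  span XY: point load 158 at a = 3.6: Pab(L + a)/(6LEI) = 1035/EI
  span XY: triangular load, peak 10.6: 7w₀L³/(360EI) = 356.2/EI
  span YZ: point load 11 at a = 1.75: Pab(L + b)/(6LEI) = 29.48/EI
  relative rotation θ_0 = (1391 + 29.48)/EI = 1421/EI
A unit hogging moment at Y produces rotation L₁/(3EI) + L₂/(3EI) = 6.333/EI.
Slope continuity at Y: θ_0 = M_Y·6.333/EI, so M_Y = 1421/6.333 = 224.3 kN·m (hogging).
Span XY, ΣM about X with M_Y applied at Y: R_Y^{XY}·12 = 823.2 + 224.3, so R_Y^{XY} = 87.3 kN and R_X = 221.6 − 87.3 = 134.3 kN.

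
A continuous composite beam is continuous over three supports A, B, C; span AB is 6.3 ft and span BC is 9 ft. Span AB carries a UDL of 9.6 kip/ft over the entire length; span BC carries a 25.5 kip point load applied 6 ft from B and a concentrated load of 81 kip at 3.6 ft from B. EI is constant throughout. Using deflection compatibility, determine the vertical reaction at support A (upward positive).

R_A = 10.88 kip

Release continuity at B by inserting a hinge; the redundant is the internal moment M_B. The primary structure is two simply-supported spans AB and BC.
Rotations at B on the released spans (each span's end-slope, ×1/EI):
  span AB: UDL 9.6: wL³/(24EI) = 100/EI
  span BC: point load 25.5 at a = 6: Pab(L + b)/(6LEI) = 102/EI
  span BC: point load 81 at a = 3.6: Pab(L + b)/(6LEI) = 419.9/EI
  relative rotation θ_0 = (100 + 521.9)/EI = 621.9/EI
A unit hogging moment at B produces rotation L₁/(3EI) + L₂/(3EI) = 5.1/EI.
Slope continuity at B: θ_0 = M_B·5.1/EI, so M_B = 621.9/5.1 = 121.9 kip·ft (hogging).
Span AB, ΣM about A with M_B applied at B: R_B^{AB}·6.3 = 190.5 + 121.9, so R_B^{AB} = 49.6 kip and R_A = 60.48 − 49.6 = 10.88 kip.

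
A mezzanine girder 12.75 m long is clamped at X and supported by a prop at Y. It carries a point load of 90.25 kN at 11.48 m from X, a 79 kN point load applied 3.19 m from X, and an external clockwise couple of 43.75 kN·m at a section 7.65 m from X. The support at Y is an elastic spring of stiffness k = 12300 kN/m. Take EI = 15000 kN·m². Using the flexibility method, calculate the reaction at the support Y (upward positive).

Take the reaction at Y as the redundant and release it; the primary structure is a cantilever fixed at X.
Primary-structure tip deflection at Y by superposition:
  point load 90.25 at a = 11.48: Pa²(3L − a)/(6EI) = 53067/EI
  point load 79 at a = 3.19: Pa²(3L − a)/(6EI) = 4698/EI
  clockwise couple 43.75 at a = 7.65: M₀a(2L − a)/(2EI) = 2987/EI
  δ_0 = 60752/EI
Tip deflection under a unit load at Y: L³/(3EI) = 690.9/EI.
With EI = 15000 kN·m²: δ_0 = 4.0501 m and δ_{YY} = 0.046059 m/kN.
Compatibility — the spring shortens by R_Y/k under the reaction it provides: δ_0 − R_Y·δ_{YY} = R_Y/k. With 1/k = 0.000081 m/kN, R_Y = δ_0 / (δ_{YY} + 1/k) = 4.0501 / (0.046059 + 0.000081) = 87.78 kN.

R_Y = 87.78 kN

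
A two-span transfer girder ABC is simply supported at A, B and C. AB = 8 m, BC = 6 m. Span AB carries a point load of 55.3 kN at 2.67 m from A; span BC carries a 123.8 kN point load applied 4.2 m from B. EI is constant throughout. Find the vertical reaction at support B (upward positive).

Insert a hinge at B; M_B is the redundant, and each span becomes simply supported.
End slopes at the hinge B, treating each span as simply supported:
  span AB: point load 55.3 at a = 2.67: Pab(L + a)/(6LEI) = 174.9/EI
  span BC: point load 123.8 at a = 4.2: Pab(L + b)/(6LEI) = 202.8/EI
  relative rotation θ_0 = (174.9 + 202.8)/EI = 377.7/EI
A unit hogging moment at B produces rotation L₁/(3EI) + L₂/(3EI) = 4.667/EI.
Slope continuity at B: θ_0 = M_B·4.667/EI, so M_B = 377.7/4.667 = 80.94 kN·m (hogging).
Span AB, ΣM about A with M_B applied at B: R_B^{AB}·8 = 147.7 + 80.94, so R_B^{AB} = 28.57 kN and R_A = 55.3 − 28.57 = 26.73 kN.
Span BC, ΣM about C: R_B^{BC}·6 = 222.8 + 80.94, so R_B^{BC} = 50.63 kN and R_C = 123.8 − 50.63 = 73.17 kN.
R_B = 28.57 + 50.63 = 79.2 kN.

R_B = 79.2 kN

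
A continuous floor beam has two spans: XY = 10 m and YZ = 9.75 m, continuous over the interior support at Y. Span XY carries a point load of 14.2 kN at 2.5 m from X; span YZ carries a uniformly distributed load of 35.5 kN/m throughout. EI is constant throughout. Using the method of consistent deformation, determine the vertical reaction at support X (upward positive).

R_X = -11.02 kN

Insert a hinge at Y; M_Y is the redundant, and each span becomes simply supported.
Rotations at Y on the released spans (each span's end-slope, ×1/EI):
  span XY: point load 14.2 at a = 2.5: Pab(L + a)/(6LEI) = 55.47/EI
  span YZ: UDL 35.5: wL³/(24EI) = 1371/EI
  relative rotation θ_0 = (55.47 + 1371)/EI = 1426/EI
A unit hogging moment at Y produces rotation L₁/(3EI) + L₂/(3EI) = 6.583/EI.
Slope continuity at Y: θ_0 = M_Y·6.583/EI, so M_Y = 1426/6.583 = 216.7 kN·m (hogging).
Span XY, ΣM about X with M_Y applied at Y: R_Y^{XY}·10 = 35.5 + 216.7, so R_Y^{XY} = 25.22 kN and R_X = 14.2 − 25.22 = -11.02 kN.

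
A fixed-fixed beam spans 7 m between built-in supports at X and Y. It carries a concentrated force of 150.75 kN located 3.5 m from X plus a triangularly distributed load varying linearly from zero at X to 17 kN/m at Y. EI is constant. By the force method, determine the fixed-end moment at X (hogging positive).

Take the two fixed-end moments M_X, M_Y as redundants; the released structure is the simple span XY.
Simple-span end rotations at X and Y under the given loads:
  at X: point load 150.75 at a = 3.5: Pab(L + b)/(6LEI) = 461.7/EI
  at Y: point load 150.75 at a = 3.5: Pab(L + a)/(6LEI) = 461.7/EI
  at X: triangular load, peak 17: 7w₀L³/(360EI) = 113.4/EI
  at Y: triangular load, peak 17: w₀L³/(45EI) = 129.6/EI
  θ_X0 = 575.1/EI,  θ_Y0 = 591.2/EI
Flexibility coefficients: a unit moment at one end gives L/(3EI) there and L/(6EI) at the far end, so f₁₁ = f₂₂ = 2.333/EI and f₁₂ = f₂₁ = 1.167/EI.
Compatibility — zero rotation at each built-in end:
  2.333 M_X + 1.167 M_Y = 575.1
  1.167 M_X + 2.333 M_Y = 591.2
Solving the pair gives M_X = 159.7 kN·m and M_Y = 173.6 kN·m (hogging).

M_X = 159.7 kN·m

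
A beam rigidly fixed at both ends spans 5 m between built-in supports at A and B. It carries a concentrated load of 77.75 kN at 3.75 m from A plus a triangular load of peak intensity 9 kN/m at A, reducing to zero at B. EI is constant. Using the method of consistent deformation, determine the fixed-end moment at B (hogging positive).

M_B = 62.17 kN·m

Take the two fixed-end moments M_A, M_B as redundants; the released structure is the simple span AB.
End rotations of the released simple span under the applied load (×1/EI):
  at A: point load 77.75 at a = 3.75: Pab(L + b)/(6LEI) = 75.93/EI
  at B: point load 77.75 at a = 3.75: Pab(L + a)/(6LEI) = 106.3/EI
  at A: triangular load, peak 9: w₀L³/(45EI) = 25/EI
  at B: triangular load, peak 9: 7w₀L³/(360EI) = 21.88/EI
  θ_A0 = 100.9/EI,  θ_B0 = 128.2/EI
Flexibility coefficients: a unit moment at one end gives L/(3EI) there and L/(6EI) at the far end, so f₁₁ = f₂₂ = 1.667/EI and f₁₂ = f₂₁ = 0.8333/EI.
Compatibility — zero rotation at each built-in end:
  1.667 M_A + 0.8333 M_B = 100.9
  0.8333 M_A + 1.667 M_B = 128.2
Solving the pair gives M_A = 29.47 kN·m and M_B = 62.17 kN·m (hogging).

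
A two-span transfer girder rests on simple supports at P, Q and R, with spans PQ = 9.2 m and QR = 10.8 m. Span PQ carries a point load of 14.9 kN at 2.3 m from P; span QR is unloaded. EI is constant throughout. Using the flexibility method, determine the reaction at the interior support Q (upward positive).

R_Q = 5.212 kN

Release continuity at Q by inserting a hinge; the redundant is the internal moment M_Q. The primary structure is two simply-supported spans PQ and QR.
Discontinuity in slope at Q on the released structure — sum the simple-span end rotations:
  span PQ: point load 14.9 at a = 2.3: Pab(L + a)/(6LEI) = 49.26/EI
  relative rotation θ_0 = (49.26 + 0)/EI = 49.26/EI
A unit hogging moment at Q produces rotation L₁/(3EI) + L₂/(3EI) = 6.667/EI.
Compatibility: M_Q·(L₁+L₂)/(3EI) = θ_0, giving M_Q = 7.389 kN·m (hogging).
Span PQ, ΣM about P with M_Q applied at Q: R_Q^{PQ}·9.2 = 34.27 + 7.389, so R_Q^{PQ} = 4.528 kN and R_P = 14.9 − 4.528 = 10.37 kN.
Span QR, ΣM about R: R_Q^{QR}·10.8 = 0 + 7.389, so R_Q^{QR} = 0.6842 kN and R_R = 0 − 0.6842 = -0.6842 kN.
R_Q = 4.528 + 0.6842 = 5.212 kN.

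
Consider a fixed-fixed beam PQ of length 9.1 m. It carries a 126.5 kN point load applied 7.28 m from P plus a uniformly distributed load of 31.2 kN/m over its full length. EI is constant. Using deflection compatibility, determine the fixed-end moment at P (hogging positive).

M_P = 252.1 kN·m

Release both end moments; the primary structure is a simply-supported span PQ with redundants M_P and M_Q.
Simple-span end rotations at P and Q under the given loads:
  at P: point load 126.5 at a = 7.28: Pab(L + b)/(6LEI) = 335.2/EI
  at Q: point load 126.5 at a = 7.28: Pab(L + a)/(6LEI) = 502.8/EI
  at P: UDL 31.2: wL³/(24EI) = 979.6/EI
  at Q: UDL 31.2: wL³/(24EI) = 979.6/EI
  θ_P0 = 1315/EI,  θ_Q0 = 1482/EI
Flexibility coefficients: a unit moment at one end gives L/(3EI) there and L/(6EI) at the far end, so f₁₁ = f₂₂ = 3.033/EI and f₁₂ = f₂₁ = 1.517/EI.
Compatibility — zero rotation at each built-in end:
  3.033 M_P + 1.517 M_Q = 1315
  1.517 M_P + 3.033 M_Q = 1482
Solving the pair gives M_P = 252.1 kN·m and M_Q = 362.7 kN·m (hogging).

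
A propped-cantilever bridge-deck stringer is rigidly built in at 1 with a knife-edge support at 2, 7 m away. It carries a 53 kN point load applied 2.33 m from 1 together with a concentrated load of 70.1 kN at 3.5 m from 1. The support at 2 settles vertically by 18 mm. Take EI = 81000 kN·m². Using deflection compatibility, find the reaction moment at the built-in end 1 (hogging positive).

M_1 = 249.9 kN·m

Release the roller at 2. Primary structure: cantilever fixed at 1.
Downward deflection at the released point 2 due to the loads:
  point load 53 at a = 2.33: Pa²(3L − a)/(6EI) = 895.3/EI
  point load 70.1 at a = 3.5: Pa²(3L − a)/(6EI) = 2505/EI
  δ_0 = 3400/EI
Flexibility coefficient — unit upward force at 2: δ_{22} = L³/(3EI) = 114.3/EI.
With EI = 81000 kN·m²: δ_0 = 0.041975 m and δ_{22} = 0.001412 m/kN.
Compatibility — the beam at 2 must follow the support down by 0.018 m: δ_0 − R_2·δ_{22} = 0.018, so R_2 = (0.041975 − 0.018)/0.001412 = 16.98 kN.
Moment equilibrium about 1: M_1 = Σ(load moments about 1) − R_2·L = 368.8 − 16.98×7 = 249.9 kN·m.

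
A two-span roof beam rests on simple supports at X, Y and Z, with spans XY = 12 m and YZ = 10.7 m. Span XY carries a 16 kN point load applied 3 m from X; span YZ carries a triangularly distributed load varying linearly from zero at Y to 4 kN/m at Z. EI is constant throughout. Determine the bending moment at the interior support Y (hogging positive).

Insert a hinge at Y; M_Y is the redundant, and each span becomes simply supported.
End slopes at the hinge Y, treating each span as simply supported:
  span XY: point load 16 at a = 3: Pab(L + a)/(6LEI) = 90/EI
  span YZ: triangular load, peak 4: 7w₀L³/(360EI) = 95.28/EI
  relative rotation θ_0 = (90 + 95.28)/EI = 185.3/EI
A unit hogging moment at Y produces rotation L₁/(3EI) + L₂/(3EI) = 7.567/EI.
Slope continuity at Y: θ_0 = M_Y·7.567/EI, so M_Y = 185.3/7.567 = 24.49 kN·m (hogging).

M_Y = 24.49 kN·m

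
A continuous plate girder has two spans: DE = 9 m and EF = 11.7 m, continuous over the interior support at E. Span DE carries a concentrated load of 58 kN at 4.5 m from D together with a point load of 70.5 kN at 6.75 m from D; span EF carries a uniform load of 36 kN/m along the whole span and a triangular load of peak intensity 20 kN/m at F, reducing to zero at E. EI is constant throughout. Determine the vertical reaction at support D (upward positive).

R_D = -11.85 kN

Insert a hinge at E; M_E is the redundant, and each span becomes simply supported.
Discontinuity in slope at E on the released structure — sum the simple-span end rotations:
  span DE: point load 58 at a = 4.5: Pab(L + a)/(6LEI) = 293.6/EI
  span DE: point load 70.5 at a = 6.75: Pab(L + a)/(6LEI) = 312.3/EI
  span EF: UDL 36: wL³/(24EI) = 2402/EI
  span EF: triangular load, peak 20: 7w₀L³/(360EI) = 622.8/EI
  relative rotation θ_0 = (605.9 + 3025)/EI = 3631/EI
A unit hogging moment at E produces rotation L₁/(3EI) + L₂/(3EI) = 6.9/EI.
Slope continuity at E: θ_0 = M_E·6.9/EI, so M_E = 3631/6.9 = 526.3 kN·m (hogging).
Span DE, ΣM about D with M_E applied at E: R_E^{DE}·9 = 736.9 + 526.3, so R_E^{DE} = 140.3 kN and R_D = 128.5 − 140.3 = -11.85 kN.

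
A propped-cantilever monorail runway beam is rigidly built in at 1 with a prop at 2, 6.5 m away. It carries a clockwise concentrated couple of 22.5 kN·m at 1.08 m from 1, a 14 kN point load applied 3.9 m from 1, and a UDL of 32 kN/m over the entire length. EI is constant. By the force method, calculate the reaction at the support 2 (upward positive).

Release the roller at 2. Primary structure: cantilever fixed at 1.
Free-end deflection of the primary structure under the applied loading (downward +):
  clockwise couple 22.5 at a = 1.08: M₀a(2L − a)/(2EI) = 144.8/EI
  point load 14 at a = 3.9: Pa²(3L − a)/(6EI) = 553.6/EI
  UDL 32: wL⁴/(8EI) = 7140/EI
  δ_0 = 7839/EI
Flexibility coefficient — unit upward force at 2: δ_{22} = L³/(3EI) = 91.54/EI.
Compatibility at 2: δ_0 − R_2·δ_{22} = 0, so R_2 = 7839/91.54 = 85.63 kN.

R_2 = 85.63 kN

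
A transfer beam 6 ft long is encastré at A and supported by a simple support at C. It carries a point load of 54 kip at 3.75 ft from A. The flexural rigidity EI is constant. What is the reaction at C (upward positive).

R_C = 25.05 kip

Release the roller at C. Primary structure: cantilever fixed at A.
Downward deflection at the released point C due to the loads:
  point load 54 at a = 3.75: Pa²(3L − a)/(6EI) = 1804/EI
Flexibility coefficient — unit upward force at C: δ_{CC} = L³/(3EI) = 72/EI.
Compatibility at C: δ_0 − R_C·δ_{CC} = 0, so R_C = 1804/72 = 25.05 kip.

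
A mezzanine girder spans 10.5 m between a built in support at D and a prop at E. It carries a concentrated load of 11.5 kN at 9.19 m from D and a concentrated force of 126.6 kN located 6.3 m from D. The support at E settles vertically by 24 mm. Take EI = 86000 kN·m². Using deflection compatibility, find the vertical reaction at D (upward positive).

Choose R_E as the redundant. The primary structure is the cantilever fixed at D.
Primary-structure tip deflection at E by superposition:
  point load 11.5 at a = 9.19: Pa²(3L − a)/(6EI) = 3611/EI
  point load 126.6 at a = 6.3: Pa²(3L − a)/(6EI) = 21104/EI
  δ_0 = 24715/EI
Tip deflection under a unit load at E: L³/(3EI) = 385.9/EI.
With EI = 86000 kN·m²: δ_0 = 0.28739 m and δ_{EE} = 0.004487 m/kN.
Compatibility — the beam at E must follow the support down by 0.024 m: δ_0 − R_E·δ_{EE} = 0.024, so R_E = (0.28739 − 0.024)/0.004487 = 58.7 kN.
Vertical equilibrium: R_D = ΣP − R_E = 138.1 − 58.7 = 79.4 kN.

R_D = 79.4 kN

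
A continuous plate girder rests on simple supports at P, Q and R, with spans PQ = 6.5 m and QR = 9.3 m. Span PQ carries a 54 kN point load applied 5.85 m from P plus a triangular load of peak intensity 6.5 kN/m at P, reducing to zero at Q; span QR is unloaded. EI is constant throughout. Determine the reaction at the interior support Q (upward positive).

Insert a hinge at Q; M_Q is the redundant, and each span becomes simply supported.
Discontinuity in slope at Q on the released structure — sum the simple-span end rotations:
  span PQ: point load 54 at a = 5.85: Pab(L + a)/(6LEI) = 65.02/EI
  span PQ: triangular load, peak 6.5: 7w₀L³/(360EI) = 34.71/EI
  relative rotation θ_0 = (99.73 + 0)/EI = 99.73/EI
A unit hogging moment at Q produces rotation L₁/(3EI) + L₂/(3EI) = 5.267/EI.
Compatibility: M_Q·(L₁+L₂)/(3EI) = θ_0, giving M_Q = 18.94 kN·m (hogging).
Span PQ, ΣM about P with M_Q applied at Q: R_Q^{PQ}·6.5 = 361.7 + 18.94, so R_Q^{PQ} = 58.55 kN and R_P = 75.12 − 58.55 = 16.57 kN.
Span QR, ΣM about R: R_Q^{QR}·9.3 = 0 + 18.94, so R_Q^{QR} = 2.036 kN and R_R = 0 − 2.036 = -2.036 kN.
R_Q = 58.55 + 2.036 = 60.59 kN.

R_Q = 60.59 kN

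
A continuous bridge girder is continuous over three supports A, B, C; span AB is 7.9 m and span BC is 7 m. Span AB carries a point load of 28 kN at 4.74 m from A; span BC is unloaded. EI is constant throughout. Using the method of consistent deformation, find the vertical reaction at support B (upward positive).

Insert a hinge at B; M_B is the redundant, and each span becomes simply supported.
Discontinuity in slope at B on the released structure — sum the simple-span end rotations:
  span AB: point load 28 at a = 4.74: Pab(L + a)/(6LEI) = 111.8/EI
  relative rotation θ_0 = (111.8 + 0)/EI = 111.8/EI
A unit hogging moment at B produces rotation L₁/(3EI) + L₂/(3EI) = 4.967/EI.
Compatibility: M_B·(L₁+L₂)/(3EI) = θ_0, giving M_B = 22.52 kN·m (hogging).
Span AB, ΣM about A with M_B applied at B: R_B^{AB}·7.9 = 132.7 + 22.52, so R_B^{AB} = 19.65 kN and R_A = 28 − 19.65 = 8.35 kN.
Span BC, ΣM about C: R_B^{BC}·7 = 0 + 22.52, so R_B^{BC} = 3.217 kN and R_C = 0 − 3.217 = -3.217 kN.
R_B = 19.65 + 3.217 = 22.87 kN.

R_B = 22.87 kN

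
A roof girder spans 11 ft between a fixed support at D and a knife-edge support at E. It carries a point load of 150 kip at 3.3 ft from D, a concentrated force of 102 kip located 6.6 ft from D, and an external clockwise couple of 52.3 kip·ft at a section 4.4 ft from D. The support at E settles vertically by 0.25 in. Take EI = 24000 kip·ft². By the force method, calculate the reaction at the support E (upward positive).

Remove the prop at E; the released (primary) structure is a cantilever built in at D.
Deflection at E on the released cantilever, summing each load's contribution:
  point load 150 at a = 3.3: Pa²(3L − a)/(6EI) = 8086/EI
  point load 102 at a = 6.6: Pa²(3L − a)/(6EI) = 19550/EI
  clockwise couple 52.3 at a = 4.4: M₀a(2L − a)/(2EI) = 2025/EI
  δ_0 = 29661/EI
Tip deflection under a unit load at E: L³/(3EI) = 443.7/EI.
With EI = 24000 kip·ft²: δ_0 = 1.2359 ft and δ_{EE} = 0.018486 ft/kip.
Compatibility — the beam at E must follow the support down by 0.02083 ft: δ_0 − R_E·δ_{EE} = 0.02083, so R_E = (1.2359 − 0.02083)/0.018486 = 65.73 kip.

R_E = 65.73 kip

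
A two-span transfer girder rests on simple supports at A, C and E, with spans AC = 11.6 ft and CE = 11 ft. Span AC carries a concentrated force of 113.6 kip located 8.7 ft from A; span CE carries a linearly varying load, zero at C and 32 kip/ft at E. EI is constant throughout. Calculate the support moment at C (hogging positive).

Release continuity at C by inserting a hinge; the redundant is the internal moment M_C. The primary structure is two simply-supported spans AC and CE.
Discontinuity in slope at C on the released structure — sum the simple-span end rotations:
  span AC: point load 113.6 at a = 8.7: Pab(L + a)/(6LEI) = 836/EI
  span CE: triangular load, peak 32: 7w₀L³/(360EI) = 828.2/EI
  relative rotation θ_0 = (836 + 828.2)/EI = 1664/EI
A unit hogging moment at C produces rotation L₁/(3EI) + L₂/(3EI) = 7.533/EI.
Compatibility: M_C·(L₁+L₂)/(3EI) = θ_0, giving M_C = 220.9 kip·ft (hogging).

M_C = 220.9 kip·ft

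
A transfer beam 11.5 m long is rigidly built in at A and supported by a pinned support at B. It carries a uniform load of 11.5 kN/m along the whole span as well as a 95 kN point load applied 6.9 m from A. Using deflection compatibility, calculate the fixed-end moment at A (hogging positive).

M_A = 373.6 kN·m

Remove the prop at B; the released (primary) structure is a cantilever built in at A.
Primary-structure tip deflection at B by superposition:
  UDL 11.5: wL⁴/(8EI) = 25142/EI
  point load 95 at a = 6.9: Pa²(3L − a)/(6EI) = 20806/EI
  δ_0 = 45948/EI
Tip deflection under a unit load at B: L³/(3EI) = 507/EI.
The prop prevents deflection at B: R_B = δ_0/δ_{BB} = 45948/507 = 90.63 kN.
Moment equilibrium about A: M_A = Σ(load moments about A) − R_B·L = 1416 − 90.63×11.5 = 373.6 kN·m.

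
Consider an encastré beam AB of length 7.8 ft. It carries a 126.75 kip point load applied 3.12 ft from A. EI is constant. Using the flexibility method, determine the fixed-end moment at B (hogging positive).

Release both end moments; the primary structure is a simply-supported span AB with redundants M_A and M_B.
Simple-span end rotations at A and B under the given loads:
  at A: point load 126.75 at a = 3.12: Pab(L + b)/(6LEI) = 493.5/EI
  at B: point load 126.75 at a = 3.12: Pab(L + a)/(6LEI) = 431.8/EI
  θ_A0 = 493.5/EI,  θ_B0 = 431.8/EI
Flexibility coefficients: a unit moment at one end gives L/(3EI) there and L/(6EI) at the far end, so f₁₁ = f₂₂ = 2.6/EI and f₁₂ = f₂₁ = 1.3/EI.
Compatibility — zero rotation at each built-in end:
  2.6 M_A + 1.3 M_B = 493.5
  1.3 M_A + 2.6 M_B = 431.8
Solving the pair gives M_A = 142.4 kip·ft and M_B = 94.91 kip·ft (hogging).

M_B = 94.91 kip·ft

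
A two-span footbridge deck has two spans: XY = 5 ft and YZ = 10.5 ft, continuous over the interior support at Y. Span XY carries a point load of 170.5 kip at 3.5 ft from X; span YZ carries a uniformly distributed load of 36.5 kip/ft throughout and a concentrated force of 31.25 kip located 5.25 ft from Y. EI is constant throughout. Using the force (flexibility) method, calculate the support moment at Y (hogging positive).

M_Y = 431.5 kip·ft

Insert a hinge at Y; M_Y is the redundant, and each span becomes simply supported.
Discontinuity in slope at Y on the released structure — sum the simple-span end rotations:
  span XY: point load 170.5 at a = 3.5: Pab(L + a)/(6LEI) = 253.6/EI
  span YZ: UDL 36.5: wL³/(24EI) = 1761/EI
  span YZ: point load 31.25 at a = 5.25: Pab(L + b)/(6LEI) = 215.3/EI
  relative rotation θ_0 = (253.6 + 1976)/EI = 2230/EI
A unit hogging moment at Y produces rotation L₁/(3EI) + L₂/(3EI) = 5.167/EI.
Slope continuity at Y: θ_0 = M_Y·5.167/EI, so M_Y = 2230/5.167 = 431.5 kip·ft (hogging).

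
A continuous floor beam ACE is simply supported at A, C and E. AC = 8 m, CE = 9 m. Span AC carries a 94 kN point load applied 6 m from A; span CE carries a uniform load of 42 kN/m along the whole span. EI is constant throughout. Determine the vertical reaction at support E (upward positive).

Take M_C as the redundant. Released structure: two simple spans AC and CE with a hinge at C.
Discontinuity in slope at C on the released structure — sum the simple-span end rotations:
  span AC: point load 94 at a = 6: Pab(L + a)/(6LEI) = 329/EI
  span CE: UDL 42: wL³/(24EI) = 1276/EI
  relative rotation θ_0 = (329 + 1276)/EI = 1605/EI
A unit hogging moment at C produces rotation L₁/(3EI) + L₂/(3EI) = 5.667/EI.
Compatibility: M_C·(L₁+L₂)/(3EI) = θ_0, giving M_C = 283.2 kN·m (hogging).
Span CE, ΣM about E: R_C^{CE}·9 = 1701 + 283.2, so R_C^{CE} = 220.5 kN and R_E = 378 − 220.5 = 157.5 kN.

R_E = 157.5 kN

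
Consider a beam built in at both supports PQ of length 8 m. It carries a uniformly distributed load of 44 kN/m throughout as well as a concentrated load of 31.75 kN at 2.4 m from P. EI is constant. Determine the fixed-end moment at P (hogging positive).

Release both end moments; the primary structure is a simply-supported span PQ with redundants M_P and M_Q.
Simple-span end rotations at P and Q under the given loads:
  at P: UDL 44: wL³/(24EI) = 938.7/EI
  at Q: UDL 44: wL³/(24EI) = 938.7/EI
  at P: point load 31.75 at a = 2.4: Pab(L + b)/(6LEI) = 120.9/EI
  at Q: point load 31.75 at a = 2.4: Pab(L + a)/(6LEI) = 92.46/EI
  θ_P0 = 1060/EI,  θ_Q0 = 1031/EI
Flexibility coefficients: a unit moment at one end gives L/(3EI) there and L/(6EI) at the far end, so f₁₁ = f₂₂ = 2.667/EI and f₁₂ = f₂₁ = 1.333/EI.
Compatibility — zero rotation at each built-in end:
  2.667 M_P + 1.333 M_Q = 1060
  1.333 M_P + 2.667 M_Q = 1031
Solving the pair gives M_P = 272 kN·m and M_Q = 250.7 kN·m (hogging).

M_P = 272 kN·m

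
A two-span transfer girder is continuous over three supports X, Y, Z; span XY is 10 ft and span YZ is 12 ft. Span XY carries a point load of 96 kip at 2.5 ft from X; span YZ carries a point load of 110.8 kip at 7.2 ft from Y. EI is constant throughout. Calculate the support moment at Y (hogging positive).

Take M_Y as the redundant. Released structure: two simple spans XY and YZ with a hinge at Y.
Discontinuity in slope at Y on the released structure — sum the simple-span end rotations:
  span XY: point load 96 at a = 2.5: Pab(L + a)/(6LEI) = 375/EI
  span YZ: point load 110.8 at a = 7.2: Pab(L + b)/(6LEI) = 893.5/EI
  relative rotation θ_0 = (375 + 893.5)/EI = 1268/EI
A unit hogging moment at Y produces rotation L₁/(3EI) + L₂/(3EI) = 7.333/EI.
Slope continuity at Y: θ_0 = M_Y·7.333/EI, so M_Y = 1268/7.333 = 173 kip·ft (hogging).

M_Y = 173 kip·ft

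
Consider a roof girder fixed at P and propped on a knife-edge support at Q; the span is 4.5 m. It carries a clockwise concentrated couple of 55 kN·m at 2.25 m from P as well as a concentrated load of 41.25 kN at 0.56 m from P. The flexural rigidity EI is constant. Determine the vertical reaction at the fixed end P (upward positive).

R_P = 26.58 kN

Remove the prop at Q; the released (primary) structure is a cantilever built in at P.
Downward deflection at the released point Q due to the loads:
  clockwise couple 55 at a = 2.25: M₀a(2L − a)/(2EI) = 417.7/EI
  point load 41.25 at a = 0.56: Pa²(3L − a)/(6EI) = 27.9/EI
  δ_0 = 445.6/EI
Flexibility coefficient — unit upward force at Q: δ_{QQ} = L³/(3EI) = 30.38/EI.
Compatibility at Q: δ_0 − R_Q·δ_{QQ} = 0, so R_Q = 445.6/30.38 = 14.67 kN.
Vertical equilibrium: R_P = ΣP − R_Q = 41.25 − 14.67 = 26.58 kN.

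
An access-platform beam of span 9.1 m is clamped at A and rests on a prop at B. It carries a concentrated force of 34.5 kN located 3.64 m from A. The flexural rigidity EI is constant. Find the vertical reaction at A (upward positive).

Release the roller at B. Primary structure: cantilever fixed at A.
Primary-structure tip deflection at B by superposition:
  point load 34.5 at a = 3.64: Pa²(3L − a)/(6EI) = 1803/EI
Flexibility coefficient — unit upward force at B: δ_{BB} = L³/(3EI) = 251.2/EI.
Compatibility at B: δ_0 − R_B·δ_{BB} = 0, so R_B = 1803/251.2 = 7.176 kN.
Vertical equilibrium: R_A = ΣP − R_B = 34.5 − 7.176 = 27.32 kN.

R_A = 27.32 kN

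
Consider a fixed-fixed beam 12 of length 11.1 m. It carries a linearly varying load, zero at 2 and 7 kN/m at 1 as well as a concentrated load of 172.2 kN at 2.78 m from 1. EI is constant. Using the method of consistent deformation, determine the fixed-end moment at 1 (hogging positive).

Take the two fixed-end moments M_1, M_2 as redundants; the released structure is the simple span 12.
On the primary (simply-supported) span, the end slopes from the loading are:
  at 1: triangular load, peak 7: w₀L³/(45EI) = 212.7/EI
  at 2: triangular load, peak 7: 7w₀L³/(360EI) = 186.1/EI
  at 1: point load 172.2 at a = 2.78: Pab(L + b)/(6LEI) = 1161/EI
  at 2: point load 172.2 at a = 2.78: Pab(L + a)/(6LEI) = 830.1/EI
  θ_10 = 1374/EI,  θ_20 = 1016/EI
Flexibility coefficients: a unit moment at one end gives L/(3EI) there and L/(6EI) at the far end, so f₁₁ = f₂₂ = 3.7/EI and f₁₂ = f₂₁ = 1.85/EI.
Compatibility — zero rotation at each built-in end:
  3.7 M_1 + 1.85 M_2 = 1374
  1.85 M_1 + 3.7 M_2 = 1016
Solving the pair gives M_1 = 312.1 kN·m and M_2 = 118.6 kN·m (hogging).

M_1 = 312.1 kN·m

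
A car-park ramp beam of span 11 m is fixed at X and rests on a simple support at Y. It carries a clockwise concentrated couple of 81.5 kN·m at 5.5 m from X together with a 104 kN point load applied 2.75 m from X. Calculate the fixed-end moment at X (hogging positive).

M_X = 177.5 kN·m

Take the reaction at Y as the redundant and release it; the primary structure is a cantilever fixed at X.
Primary-structure tip deflection at Y by superposition:
  clockwise couple 81.5 at a = 5.5: M₀a(2L − a)/(2EI) = 3698/EI
  point load 104 at a = 2.75: Pa²(3L − a)/(6EI) = 3965/EI
  δ_0 = 7663/EI
Flexibility coefficient — unit upward force at Y: δ_{YY} = L³/(3EI) = 443.7/EI.
Compatibility at Y: δ_0 − R_Y·δ_{YY} = 0, so R_Y = 7663/443.7 = 17.27 kN.
Moment equilibrium about X: M_X = Σ(load moments about X) − R_Y·L = 367.5 − 17.27×11 = 177.5 kN·m.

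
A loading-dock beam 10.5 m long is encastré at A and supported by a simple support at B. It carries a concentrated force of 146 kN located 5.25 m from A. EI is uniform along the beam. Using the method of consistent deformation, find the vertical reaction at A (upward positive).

Take the reaction at B as the redundant and release it; the primary structure is a cantilever fixed at A.
Primary-structure tip deflection at B by superposition:
  point load 146 at a = 5.25: Pa²(3L − a)/(6EI) = 17606/EI
Flexibility coefficient — unit upward force at B: δ_{BB} = L³/(3EI) = 385.9/EI.
The prop prevents deflection at B: R_B = δ_0/δ_{BB} = 17606/385.9 = 45.62 kN.
Vertical equilibrium: R_A = ΣP − R_B = 146 − 45.62 = 100.4 kN.

R_A = 100.4 kN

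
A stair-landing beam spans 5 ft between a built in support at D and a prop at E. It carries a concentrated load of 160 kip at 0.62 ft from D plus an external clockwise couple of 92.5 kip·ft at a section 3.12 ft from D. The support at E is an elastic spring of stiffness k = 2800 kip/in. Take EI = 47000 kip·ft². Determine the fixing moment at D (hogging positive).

M_D = 59.32 kip·ft

Release the roller at E. Primary structure: cantilever fixed at D.
Downward deflection at the released point E due to the loads:
  point load 160 at a = 0.62: Pa²(3L − a)/(6EI) = 147.4/EI
  clockwise couple 92.5 at a = 3.12: M₀a(2L − a)/(2EI) = 992.8/EI
  δ_0 = 1140/EI
Tip deflection under a unit load at E: L³/(3EI) = 41.67/EI.
With EI = 47000 kip·ft²: δ_0 = 0.024259 ft and δ_{EE} = 0.000887 ft/kip.
Compatibility — the spring shortens by R_E/k under the reaction it provides: δ_0 − R_E·δ_{EE} = R_E/k. With 1/k = 1/(2800×12) ft/kip = 0.00003 ft/kip, R_E = δ_0 / (δ_{EE} + 1/k) = 0.024259 / (0.000887 + 0.00003) = 26.48 kip.
Moment equilibrium about D: M_D = Σ(load moments about D) − R_E·L = 191.7 − 26.48×5 = 59.32 kip·ft.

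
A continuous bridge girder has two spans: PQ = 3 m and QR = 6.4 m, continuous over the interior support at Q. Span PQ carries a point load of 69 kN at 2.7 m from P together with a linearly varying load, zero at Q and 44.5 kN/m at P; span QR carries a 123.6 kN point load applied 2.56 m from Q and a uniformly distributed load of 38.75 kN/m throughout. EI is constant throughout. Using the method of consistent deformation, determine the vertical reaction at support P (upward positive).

R_P = -32.46 kN

Take M_Q as the redundant. Released structure: two simple spans PQ and QR with a hinge at Q.
End slopes at the hinge Q, treating each span as simply supported:
  span PQ: point load 69 at a = 2.7: Pab(L + a)/(6LEI) = 17.7/EI
  span PQ: triangular load, peak 44.5: 7w₀L³/(360EI) = 23.36/EI
  span QR: point load 123.6 at a = 2.56: Pab(L + b)/(6LEI) = 324/EI
  span QR: UDL 38.75: wL³/(24EI) = 423.3/EI
  relative rotation θ_0 = (41.06 + 747.3)/EI = 788.3/EI
A unit hogging moment at Q produces rotation L₁/(3EI) + L₂/(3EI) = 3.133/EI.
Compatibility: M_Q·(L₁+L₂)/(3EI) = θ_0, giving M_Q = 251.6 kN·m (hogging).
Span PQ, ΣM about P with M_Q applied at Q: R_Q^{PQ}·3 = 253.1 + 251.6, so R_Q^{PQ} = 168.2 kN and R_P = 135.8 − 168.2 = -32.46 kN.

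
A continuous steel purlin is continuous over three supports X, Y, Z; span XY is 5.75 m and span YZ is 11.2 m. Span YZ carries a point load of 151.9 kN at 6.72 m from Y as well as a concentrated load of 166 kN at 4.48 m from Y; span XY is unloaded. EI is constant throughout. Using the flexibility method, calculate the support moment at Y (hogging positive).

M_Y = 424.7 kN·m

Insert a hinge at Y; M_Y is the redundant, and each span becomes simply supported.
Discontinuity in slope at Y on the released structure — sum the simple-span end rotations:
  span YZ: point load 151.9 at a = 6.72: Pab(L + b)/(6LEI) = 1067/EI
  span YZ: point load 166 at a = 4.48: Pab(L + b)/(6LEI) = 1333/EI
  relative rotation θ_0 = (0 + 2400)/EI = 2400/EI
A unit hogging moment at Y produces rotation L₁/(3EI) + L₂/(3EI) = 5.65/EI.
Slope continuity at Y: θ_0 = M_Y·5.65/EI, so M_Y = 2400/5.65 = 424.7 kN·m (hogging).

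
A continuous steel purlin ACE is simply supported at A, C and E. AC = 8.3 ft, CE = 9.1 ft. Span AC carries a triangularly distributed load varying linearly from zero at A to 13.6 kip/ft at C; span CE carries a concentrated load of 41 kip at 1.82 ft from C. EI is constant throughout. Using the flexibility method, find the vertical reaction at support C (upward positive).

R_C = 83.76 kip

Take M_C as the redundant. Released structure: two simple spans AC and CE with a hinge at C.
Discontinuity in slope at C on the released structure — sum the simple-span end rotations:
  span AC: triangular load, peak 13.6: w₀L³/(45EI) = 172.8/EI
  span CE: point load 41 at a = 1.82: Pab(L + b)/(6LEI) = 163/EI
  relative rotation θ_0 = (172.8 + 163)/EI = 335.8/EI
A unit hogging moment at C produces rotation L₁/(3EI) + L₂/(3EI) = 5.8/EI.
Compatibility: M_C·(L₁+L₂)/(3EI) = θ_0, giving M_C = 57.89 kip·ft (hogging).
Span AC, ΣM about A with M_C applied at C: R_C^{AC}·8.3 = 312.3 + 57.89, so R_C^{AC} = 44.6 kip and R_A = 56.44 − 44.6 = 11.84 kip.
Span CE, ΣM about E: R_C^{CE}·9.1 = 298.5 + 57.89, so R_C^{CE} = 39.16 kip and R_E = 41 − 39.16 = 1.838 kip.
R_C = 44.6 + 39.16 = 83.76 kip.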